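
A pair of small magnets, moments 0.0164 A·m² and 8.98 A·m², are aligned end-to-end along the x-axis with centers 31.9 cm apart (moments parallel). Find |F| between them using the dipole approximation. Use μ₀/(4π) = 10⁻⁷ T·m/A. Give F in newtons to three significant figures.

On-axis B of dipole 1: B = (μ₀/4π)·2m₁/r³. Force on dipole 2: F = m₂·dB/dr.
dB/dr = −(μ₀/4π)·6m₁/r⁴, so |F| = (μ₀/4π)·6m₁m₂/r⁴.
F = 6(10⁻⁷)(0.0164)(8.98)/(0.319)⁴ = 8.533×10⁻⁶ N.

F ≈ 8.53×10⁻⁶ N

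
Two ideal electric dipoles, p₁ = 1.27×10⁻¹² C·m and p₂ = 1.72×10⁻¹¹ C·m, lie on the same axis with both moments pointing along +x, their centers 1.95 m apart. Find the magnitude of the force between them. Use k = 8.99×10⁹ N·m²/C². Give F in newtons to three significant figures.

On-axis field of dipole 1 at distance r: E = 2kp₁/r³. Force on dipole 2 is F = p₂·dE/dr (gradient along axis).
dE/dr = −6kp₁/r⁴, so |F| = 6kp₁p₂/r⁴ (attractive for aligned moments).
F = 6(8.99×10⁹)(1.27×10⁻¹²)(1.72×10⁻¹¹)/(1.95)⁴ = 8.149×10⁻¹⁴ N.

F ≈ 8.15×10⁻¹⁴ N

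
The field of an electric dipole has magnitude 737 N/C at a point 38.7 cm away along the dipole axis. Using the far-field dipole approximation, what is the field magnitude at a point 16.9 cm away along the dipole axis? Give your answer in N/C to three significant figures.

Dipole fields scale as 1/r³ in the far field; the geometry is the same at both points.
E₂ = E₁ · (r₁/r₂)³ = 737 · (38.7/16.9)³.
(r₁/r₂)³ = (2.29)³ = 12.01.
E₂ ≈ 8850 N/C.

E ≈ 8850 N/C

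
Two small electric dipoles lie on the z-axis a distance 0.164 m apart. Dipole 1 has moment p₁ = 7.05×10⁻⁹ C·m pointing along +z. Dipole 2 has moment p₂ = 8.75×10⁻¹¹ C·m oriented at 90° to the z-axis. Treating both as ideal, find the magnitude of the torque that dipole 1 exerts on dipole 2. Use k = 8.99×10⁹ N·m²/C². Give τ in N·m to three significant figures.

The second dipole sits on the axis of the first, so the field there is axial: E₁ = 2kp₁/r³ along +z.
E₁ = 2(8.99×10⁹)(7.05×10⁻⁹)/(0.164)³ = 2.874×10⁴ N/C.
Torque on the second dipole: τ = p₂ E₁ sinθ.
τ = (8.75×10⁻¹¹)(2.874×10⁴)·sin90° = 2.515×10⁻⁶ N·m.

τ ≈ 2.51×10⁻⁶ N·m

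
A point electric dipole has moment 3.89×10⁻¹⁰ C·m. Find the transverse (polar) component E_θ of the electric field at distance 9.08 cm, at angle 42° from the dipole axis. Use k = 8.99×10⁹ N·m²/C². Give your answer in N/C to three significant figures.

E_θ ≈ 3130 N/C

For a dipole, E_θ = (kp sinθ)/r³.
kp/r³ = (8.99×10⁹)(3.89×10⁻¹⁰)/(0.0908)³ = 4671 N/C.
E_θ = 4671·sin42° = 3126 N/C.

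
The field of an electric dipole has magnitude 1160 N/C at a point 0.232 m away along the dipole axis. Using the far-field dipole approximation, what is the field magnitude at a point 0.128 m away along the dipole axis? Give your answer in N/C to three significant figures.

E ≈ 6910 N/C

Dipole fields scale as 1/r³ in the far field; the geometry is the same at both points.
E₂ = E₁ · (r₁/r₂)³ = 1160 · (0.232/0.128)³.
(r₁/r₂)³ = (1.812)³ = 5.954.
E₂ ≈ 6907 N/C.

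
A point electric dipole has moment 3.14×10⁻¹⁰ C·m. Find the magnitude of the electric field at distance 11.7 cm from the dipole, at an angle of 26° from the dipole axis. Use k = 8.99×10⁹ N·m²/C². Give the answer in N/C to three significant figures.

At angle θ the dipole field magnitude is E = (kp/r³)·√(1 + 3cos²θ).
kp/r³ = (8.99×10⁹)(3.14×10⁻¹⁰) / (0.117)³ = 1763 N/C.
√(1 + 3cos²26°) = √(1 + 3·0.8078) = √3.4235 ≈ 1.8503.
E ≈ 1763 × 1.850 = 3261 N/C.

E ≈ 3260 N/C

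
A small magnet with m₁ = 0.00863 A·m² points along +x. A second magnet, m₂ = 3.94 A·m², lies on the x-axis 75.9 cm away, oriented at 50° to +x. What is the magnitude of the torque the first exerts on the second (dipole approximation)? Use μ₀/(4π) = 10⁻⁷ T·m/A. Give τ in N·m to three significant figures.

Dipole B is on the axis of dipole A, so B₁ there is axial: B₁ = (μ₀/4π)·2m₁/r³ along +x.
B₁ = 2(10⁻⁷)(0.00863)/(0.759)³ = 3.947×10⁻⁹ T.
τ = m₂ B₁ sinθ.
τ = (3.94)(3.947×10⁻⁹)·sin50° = 1.191×10⁻⁸ N·m.

τ ≈ 1.19×10⁻⁸ N·m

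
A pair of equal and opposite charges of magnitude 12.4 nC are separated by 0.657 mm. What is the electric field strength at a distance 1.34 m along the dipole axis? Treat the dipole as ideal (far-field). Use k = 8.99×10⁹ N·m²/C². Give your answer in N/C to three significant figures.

Dipole moment p = qd = (1.24×10⁻⁸ C)(6.57×10⁻⁴ m) = 8.147×10⁻¹² C·m.
On the dipole axis E = 2kp/r³.
E = 2·(8.99×10⁹)(8.147×10⁻¹²) / (1.34)³ = 0.06088 N/C.

E ≈ 0.0609 N/C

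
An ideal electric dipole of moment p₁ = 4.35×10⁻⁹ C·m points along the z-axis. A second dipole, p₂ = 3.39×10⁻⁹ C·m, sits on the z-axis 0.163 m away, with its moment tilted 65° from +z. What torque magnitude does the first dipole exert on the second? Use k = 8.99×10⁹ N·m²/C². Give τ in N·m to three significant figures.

τ ≈ 5.55×10⁻⁵ N·m

The second dipole sits on the axis of the first, so the field there is axial: E₁ = 2kp₁/r³ along +z.
E₁ = 2(8.99×10⁹)(4.35×10⁻⁹)/(0.163)³ = 1.806×10⁴ N/C.
Torque on the second dipole: τ = p₂ E₁ sinθ.
τ = (3.39×10⁻⁹)(1.806×10⁴)·sin65° = 5.549×10⁻⁵ N·m.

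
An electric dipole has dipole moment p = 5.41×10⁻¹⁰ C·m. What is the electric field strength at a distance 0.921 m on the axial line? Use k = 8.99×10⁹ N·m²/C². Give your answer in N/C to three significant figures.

On the dipole axis E = 2kp/r³.
E = 2·(8.99×10⁹)(5.41×10⁻¹⁰) / (0.921)³ = 12.45 N/C.

E ≈ 12.5 N/C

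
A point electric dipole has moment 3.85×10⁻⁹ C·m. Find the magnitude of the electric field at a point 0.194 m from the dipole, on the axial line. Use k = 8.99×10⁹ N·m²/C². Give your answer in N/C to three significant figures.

On the dipole axis E = 2kp/r³.
E = 2·(8.99×10⁹)(3.85×10⁻⁹) / (0.194)³ = 9481 N/C.

E ≈ 9480 N/C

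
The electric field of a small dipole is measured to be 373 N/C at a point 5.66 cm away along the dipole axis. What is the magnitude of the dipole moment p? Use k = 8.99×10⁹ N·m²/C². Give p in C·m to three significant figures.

On axis E = 2kp/r³, so p = Er³/(2k).
p = (373)·(0.0566)³ / (2·8.99×10⁹) = 3.762×10⁻¹² C·m.

p ≈ 3.76×10⁻¹² C·m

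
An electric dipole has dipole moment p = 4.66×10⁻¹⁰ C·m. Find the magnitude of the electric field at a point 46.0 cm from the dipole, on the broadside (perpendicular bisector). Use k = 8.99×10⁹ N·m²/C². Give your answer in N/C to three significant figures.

On the perpendicular bisector E = kp/r³ (half the axial value at the same distance).
E = (8.99×10⁹)(4.66×10⁻¹⁰) / (0.460)³ = 43.04 N/C.

E ≈ 43.0 N/C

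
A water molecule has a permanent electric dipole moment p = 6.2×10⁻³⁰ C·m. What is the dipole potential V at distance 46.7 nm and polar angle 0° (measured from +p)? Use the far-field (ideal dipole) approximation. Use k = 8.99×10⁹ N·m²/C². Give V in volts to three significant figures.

The dipole potential is V = kp cosθ / r².
V = (8.99×10⁹)(6.20×10⁻³⁰)·cos0° / (4.67×10⁻⁸)² = 2.556×10⁻⁵ V.

V ≈ 2.56×10⁻⁵ V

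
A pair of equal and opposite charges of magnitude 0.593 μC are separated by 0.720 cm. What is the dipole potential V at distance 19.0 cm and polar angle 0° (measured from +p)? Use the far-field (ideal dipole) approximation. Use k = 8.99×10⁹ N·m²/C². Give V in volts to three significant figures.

Dipole moment p = qd = (5.93×10⁻⁷ C)(0.00720 m) = 4.27×10⁻⁹ C·m.
The dipole potential is V = kp cosθ / r².
V = (8.99×10⁹)(4.27×10⁻⁹)·cos0° / (0.190)² = 1063 V.

V ≈ 1060 V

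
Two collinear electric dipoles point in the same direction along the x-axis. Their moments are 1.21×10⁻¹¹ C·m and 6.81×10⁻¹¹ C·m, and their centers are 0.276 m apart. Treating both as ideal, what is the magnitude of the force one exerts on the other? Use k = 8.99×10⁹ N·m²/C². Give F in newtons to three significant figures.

F ≈ 7.66×10⁻⁹ N

On-axis field of dipole 1 at distance r: E = 2kp₁/r³. Force on dipole 2 is F = p₂·dE/dr (gradient along axis).
dE/dr = −6kp₁/r⁴, so |F| = 6kp₁p₂/r⁴ (attractive for aligned moments).
F = 6(8.99×10⁹)(1.21×10⁻¹¹)(6.81×10⁻¹¹)/(0.276)⁴ = 7.660×10⁻⁹ N.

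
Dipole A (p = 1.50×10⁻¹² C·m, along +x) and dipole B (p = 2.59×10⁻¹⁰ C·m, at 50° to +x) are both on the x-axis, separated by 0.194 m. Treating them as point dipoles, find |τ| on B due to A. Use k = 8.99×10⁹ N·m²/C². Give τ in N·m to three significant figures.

τ ≈ 7.33×10⁻¹⁰ N·m

The second dipole sits on the axis of the first, so the field there is axial: E₁ = 2kp₁/r³ along +x.
E₁ = 2(8.99×10⁹)(1.50×10⁻¹²)/(0.194)³ = 3.694 N/C.
Torque on the second dipole: τ = p₂ E₁ sinθ.
τ = (2.59×10⁻¹⁰)(3.694)·sin50° = 7.329×10⁻¹⁰ N·m.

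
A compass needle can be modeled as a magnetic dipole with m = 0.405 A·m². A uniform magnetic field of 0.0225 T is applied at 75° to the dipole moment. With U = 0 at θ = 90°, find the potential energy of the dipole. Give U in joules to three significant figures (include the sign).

U = −m·B = −mB cosθ.
U = −(0.405)(0.0225)·cos75° = -0.002358 J.

U ≈ -0.00236 J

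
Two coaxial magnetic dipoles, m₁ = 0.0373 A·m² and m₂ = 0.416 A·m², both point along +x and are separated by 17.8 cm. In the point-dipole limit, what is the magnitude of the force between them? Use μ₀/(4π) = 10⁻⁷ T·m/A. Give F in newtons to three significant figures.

On-axis B of dipole 1: B = (μ₀/4π)·2m₁/r³. Force on dipole 2: F = m₂·dB/dr.
dB/dr = −(μ₀/4π)·6m₁/r⁴, so |F| = (μ₀/4π)·6m₁m₂/r⁴.
F = 6(10⁻⁷)(0.0373)(0.416)/(0.178)⁴ = 9.274×10⁻⁶ N.

F ≈ 9.27×10⁻⁶ N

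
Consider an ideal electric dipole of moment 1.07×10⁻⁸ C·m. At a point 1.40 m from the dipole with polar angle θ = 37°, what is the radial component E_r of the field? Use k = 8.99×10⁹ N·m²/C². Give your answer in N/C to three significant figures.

E_r ≈ 56.0 N/C

For a dipole, E_r = (2kp cosθ)/r³.
kp/r³ = (8.99×10⁹)(1.07×10⁻⁸)/(1.40)³ = 35.06 N/C.
E_r = 2·35.06·cos37° = 55.99 N/C.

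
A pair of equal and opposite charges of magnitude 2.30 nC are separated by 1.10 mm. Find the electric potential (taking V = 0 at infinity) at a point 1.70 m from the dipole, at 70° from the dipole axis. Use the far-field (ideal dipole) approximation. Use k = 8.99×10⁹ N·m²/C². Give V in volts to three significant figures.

V ≈ 0.00269 V

Dipole moment p = qd = (2.30×10⁻⁹ C)(0.00110 m) = 2.53×10⁻¹² C·m.
The dipole potential is V = kp cosθ / r².
V = (8.99×10⁹)(2.53×10⁻¹²)·cos70° / (1.70)² = 0.002692 V.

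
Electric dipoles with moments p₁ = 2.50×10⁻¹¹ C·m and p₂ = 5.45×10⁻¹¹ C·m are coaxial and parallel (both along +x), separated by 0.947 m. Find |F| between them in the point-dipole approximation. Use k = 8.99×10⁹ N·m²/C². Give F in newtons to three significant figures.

F ≈ 9.14×10⁻¹¹ N

On-axis field of dipole 1 at distance r: E = 2kp₁/r³. Force on dipole 2 is F = p₂·dE/dr (gradient along axis).
dE/dr = −6kp₁/r⁴, so |F| = 6kp₁p₂/r⁴ (attractive for aligned moments).
F = 6(8.99×10⁹)(2.50×10⁻¹¹)(5.45×10⁻¹¹)/(0.947)⁴ = 9.138×10⁻¹¹ N.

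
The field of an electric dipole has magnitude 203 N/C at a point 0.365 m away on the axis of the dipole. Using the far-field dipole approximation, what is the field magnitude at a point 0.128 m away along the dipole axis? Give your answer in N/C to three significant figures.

Dipole fields scale as 1/r³ in the far field; the geometry is the same at both points.
E₂ = E₁ · (r₁/r₂)³ = 203 · (0.365/0.128)³.
(r₁/r₂)³ = (2.852)³ = 23.19.
E₂ ≈ 4707 N/C.

E ≈ 4710 N/C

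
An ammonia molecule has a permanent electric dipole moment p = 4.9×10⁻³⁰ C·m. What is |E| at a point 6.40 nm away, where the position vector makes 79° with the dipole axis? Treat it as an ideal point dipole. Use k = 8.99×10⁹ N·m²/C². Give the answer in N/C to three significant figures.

At angle θ the dipole field magnitude is E = (kp/r³)·√(1 + 3cos²θ).
kp/r³ = (8.99×10⁹)(4.90×10⁻³⁰) / (6.40×10⁻⁹)³ = 1.680×10⁵ N/C.
√(1 + 3cos²79°) = √(1 + 3·0.0364) = √1.1092 ≈ 1.0532.
E ≈ 1.680×10⁵ × 1.053 = 1.770×10⁵ N/C.

E ≈ 1.77×10⁵ N/C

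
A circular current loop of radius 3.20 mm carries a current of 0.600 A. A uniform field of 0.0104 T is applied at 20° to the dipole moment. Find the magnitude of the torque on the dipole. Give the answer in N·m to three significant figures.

τ ≈ 6.87×10⁻⁸ N·m

Magnetic moment m = IA = Iπa² = (0.600)·π·(0.00320)² = 1.93×10⁻⁵ A·m².
Torque on a magnetic dipole: τ = mB sinθ.
τ = (1.93×10⁻⁵)(0.0104)·sin20° = 6.865×10⁻⁸ N·m.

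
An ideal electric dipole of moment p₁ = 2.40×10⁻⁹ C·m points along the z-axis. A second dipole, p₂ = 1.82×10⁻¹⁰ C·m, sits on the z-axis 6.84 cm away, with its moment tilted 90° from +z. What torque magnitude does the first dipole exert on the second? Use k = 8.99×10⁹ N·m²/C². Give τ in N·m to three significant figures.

The second dipole sits on the axis of the first, so the field there is axial: E₁ = 2kp₁/r³ along +z.
E₁ = 2(8.99×10⁹)(2.40×10⁻⁹)/(0.0684)³ = 1.348×10⁵ N/C.
Torque on the second dipole: τ = p₂ E₁ sinθ.
τ = (1.82×10⁻¹⁰)(1.348×10⁵)·sin90° = 2.454×10⁻⁵ N·m.

τ ≈ 2.45×10⁻⁵ N·m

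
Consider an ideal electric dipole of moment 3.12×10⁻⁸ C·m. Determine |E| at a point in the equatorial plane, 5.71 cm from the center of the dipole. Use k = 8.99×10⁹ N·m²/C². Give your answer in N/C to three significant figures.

On the perpendicular bisector E = kp/r³ (half the axial value at the same distance).
E = (8.99×10⁹)(3.12×10⁻⁸) / (0.0571)³ = 1.507×10⁶ N/C.

E ≈ 1.51×10⁶ N/C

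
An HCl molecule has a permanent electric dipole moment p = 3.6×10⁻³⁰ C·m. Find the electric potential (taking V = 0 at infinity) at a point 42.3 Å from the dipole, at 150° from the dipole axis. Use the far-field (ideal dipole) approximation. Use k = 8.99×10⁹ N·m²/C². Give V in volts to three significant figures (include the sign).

V ≈ -0.00157 V

The dipole potential is V = kp cosθ / r².
V = (8.99×10⁹)(3.60×10⁻³⁰)·cos150° / (4.23×10⁻⁹)² = -0.001566 V.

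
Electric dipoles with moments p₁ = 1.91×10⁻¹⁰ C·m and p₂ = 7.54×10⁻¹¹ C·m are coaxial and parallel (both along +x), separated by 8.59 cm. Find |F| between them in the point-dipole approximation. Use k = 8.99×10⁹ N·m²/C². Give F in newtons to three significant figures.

On-axis field of dipole 1 at distance r: E = 2kp₁/r³. Force on dipole 2 is F = p₂·dE/dr (gradient along axis).
dE/dr = −6kp₁/r⁴, so |F| = 6kp₁p₂/r⁴ (attractive for aligned moments).
F = 6(8.99×10⁹)(1.91×10⁻¹⁰)(7.54×10⁻¹¹)/(0.0859)⁴ = 1.427×10⁻⁵ N.

F ≈ 1.43×10⁻⁵ N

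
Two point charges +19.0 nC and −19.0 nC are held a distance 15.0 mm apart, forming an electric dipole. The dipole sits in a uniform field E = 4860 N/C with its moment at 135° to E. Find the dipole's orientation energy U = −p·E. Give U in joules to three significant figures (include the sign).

U ≈ 9.79×10⁻⁷ J

Dipole moment p = qd = (1.90×10⁻⁸ C)(0.0150 m) = 2.85×10⁻¹⁰ C·m.
U = −p·E = −pE cosθ.
U = −(2.85×10⁻¹⁰)(4860)·cos135° = 9.794×10⁻⁷ J.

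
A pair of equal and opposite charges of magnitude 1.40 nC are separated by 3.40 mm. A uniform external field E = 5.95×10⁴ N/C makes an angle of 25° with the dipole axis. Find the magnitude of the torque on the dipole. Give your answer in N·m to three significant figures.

Dipole moment p = qd = (1.40×10⁻⁹ C)(0.00340 m) = 4.76×10⁻¹² C·m.
Torque on an electric dipole: τ = pE sinθ.
τ = (4.76×10⁻¹²)(5.95×10⁴)·sin25° = 1.197×10⁻⁷ N·m.

τ ≈ 1.20×10⁻⁷ N·m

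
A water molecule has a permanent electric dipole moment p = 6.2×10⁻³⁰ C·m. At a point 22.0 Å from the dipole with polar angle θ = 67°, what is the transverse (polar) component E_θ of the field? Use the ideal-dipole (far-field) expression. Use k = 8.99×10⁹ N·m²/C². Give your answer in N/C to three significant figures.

E_θ ≈ 4.82×10⁶ N/C

For a dipole, E_θ = (kp sinθ)/r³.
kp/r³ = (8.99×10⁹)(6.20×10⁻³⁰)/(2.20×10⁻⁹)³ = 5.235×10⁶ N/C.
E_θ = 5.235×10⁶·sin67° = 4.818×10⁶ N/C.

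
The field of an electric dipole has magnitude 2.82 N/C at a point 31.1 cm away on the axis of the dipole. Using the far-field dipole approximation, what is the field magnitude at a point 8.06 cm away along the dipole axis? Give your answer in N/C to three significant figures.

E ≈ 162 N/C

Dipole fields scale as 1/r³ in the far field; the geometry is the same at both points.
E₂ = E₁ · (r₁/r₂)³ = 2.82 · (31.1/8.06)³.
(r₁/r₂)³ = (3.859)³ = 57.45.
E₂ ≈ 162.0 N/C.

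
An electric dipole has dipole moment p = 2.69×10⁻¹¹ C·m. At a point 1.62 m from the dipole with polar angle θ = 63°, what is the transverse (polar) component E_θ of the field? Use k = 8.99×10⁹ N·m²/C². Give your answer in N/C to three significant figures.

For a dipole, E_θ = (kp sinθ)/r³.
kp/r³ = (8.99×10⁹)(2.69×10⁻¹¹)/(1.62)³ = 0.05688 N/C.
E_θ = 0.05688·sin63° = 0.05068 N/C.

E_θ ≈ 0.0507 N/C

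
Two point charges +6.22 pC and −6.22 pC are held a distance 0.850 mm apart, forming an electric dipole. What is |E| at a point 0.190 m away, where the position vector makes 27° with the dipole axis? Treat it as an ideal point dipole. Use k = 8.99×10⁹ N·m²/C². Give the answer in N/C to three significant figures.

Dipole moment p = qd = (6.22×10⁻¹² C)(8.50×10⁻⁴ m) = 5.287×10⁻¹⁵ C·m.
At angle θ the dipole field magnitude is E = (kp/r³)·√(1 + 3cos²θ).
kp/r³ = (8.99×10⁹)(5.287×10⁻¹⁵) / (0.190)³ = 0.006930 N/C.
√(1 + 3cos²27°) = √(1 + 3·0.7939) = √3.3817 ≈ 1.8389.
E ≈ 0.006930 × 1.839 = 0.01274 N/C.

E ≈ 0.0127 N/C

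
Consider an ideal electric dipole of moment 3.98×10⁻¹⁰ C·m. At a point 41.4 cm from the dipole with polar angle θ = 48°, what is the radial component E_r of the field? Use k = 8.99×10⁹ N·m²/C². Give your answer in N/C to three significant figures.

E_r ≈ 67.5 N/C

For a dipole, E_r = (2kp cosθ)/r³.
kp/r³ = (8.99×10⁹)(3.98×10⁻¹⁰)/(0.414)³ = 50.42 N/C.
E_r = 2·50.42·cos48° = 67.48 N/C.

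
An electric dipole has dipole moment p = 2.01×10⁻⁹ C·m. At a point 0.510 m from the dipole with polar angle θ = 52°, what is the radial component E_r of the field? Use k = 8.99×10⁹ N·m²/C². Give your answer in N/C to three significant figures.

E_r ≈ 168 N/C

For a dipole, E_r = (2kp cosθ)/r³.
kp/r³ = (8.99×10⁹)(2.01×10⁻⁹)/(0.510)³ = 136.2 N/C.
E_r = 2·136.2·cos52° = 167.7 N/C.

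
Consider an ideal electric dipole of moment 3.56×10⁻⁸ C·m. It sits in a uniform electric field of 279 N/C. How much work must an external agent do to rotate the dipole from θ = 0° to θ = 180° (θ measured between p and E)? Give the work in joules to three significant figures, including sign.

W ≈ 1.99×10⁻⁵ J

W_ext = ΔU = U(θ₂) − U(θ₁) = −pE cosθ₂ − (−pE cosθ₁) = pE(cosθ₁ − cosθ₂).
W = (3.56×10⁻⁸)(279)·(cos0° − cos180°) = (9.932×10⁻⁶)·(+2.0000) = 1.986×10⁻⁵ J.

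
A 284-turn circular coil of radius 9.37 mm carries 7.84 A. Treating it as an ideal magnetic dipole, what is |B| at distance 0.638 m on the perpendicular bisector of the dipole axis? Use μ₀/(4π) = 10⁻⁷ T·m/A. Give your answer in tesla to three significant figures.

B ≈ 2.36×10⁻⁷ T

m = NIA = NIπa² = 284·(7.84)·π·(0.00937)² = 0.6141 A·m².
In the equatorial plane B = (μ₀/4π)·m/r³ (half the axial value).
B = (10⁻⁷)·(0.6141) / (0.638)³ = 2.365×10⁻⁷ T.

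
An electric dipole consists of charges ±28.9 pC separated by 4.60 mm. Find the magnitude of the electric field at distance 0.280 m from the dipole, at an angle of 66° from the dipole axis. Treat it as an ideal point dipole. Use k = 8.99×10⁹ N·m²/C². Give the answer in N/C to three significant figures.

Dipole moment p = qd = (2.89×10⁻¹¹ C)(0.00460 m) = 1.329×10⁻¹³ C·m.
At angle θ the dipole field magnitude is E = (kp/r³)·√(1 + 3cos²θ).
kp/r³ = (8.99×10⁹)(1.329×10⁻¹³) / (0.280)³ = 0.05443 N/C.
√(1 + 3cos²66°) = √(1 + 3·0.1654) = √1.4963 ≈ 1.2232.
E ≈ 0.05443 × 1.223 = 0.06658 N/C.

E ≈ 0.0666 N/C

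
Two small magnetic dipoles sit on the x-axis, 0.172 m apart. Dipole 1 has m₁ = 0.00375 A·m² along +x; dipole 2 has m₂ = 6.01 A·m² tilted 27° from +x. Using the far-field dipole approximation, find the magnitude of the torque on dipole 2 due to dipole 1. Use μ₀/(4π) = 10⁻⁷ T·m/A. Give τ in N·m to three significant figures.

Dipole B is on the axis of dipole A, so B₁ there is axial: B₁ = (μ₀/4π)·2m₁/r³ along +x.
B₁ = 2(10⁻⁷)(0.00375)/(0.172)³ = 1.474×10⁻⁷ T.
τ = m₂ B₁ sinθ.
τ = (6.01)(1.474×10⁻⁷)·sin27° = 4.022×10⁻⁷ N·m.

τ ≈ 4.02×10⁻⁷ N·m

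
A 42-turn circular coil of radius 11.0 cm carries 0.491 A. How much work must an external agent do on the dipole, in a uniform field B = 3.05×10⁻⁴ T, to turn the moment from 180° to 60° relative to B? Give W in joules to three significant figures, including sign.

m = NIA = NIπa² = 42·(0.491)·π·(0.110)² = 0.7839 A·m².
W_ext = ΔU = −mB cosθ₂ + mB cosθ₁ = mB(cosθ₁ − cosθ₂).
W = (0.7839)(3.05×10⁻⁴)·(cos180° − cos60°) = (2.391×10⁻⁴)·(-1.5000) = -3.586×10⁻⁴ J.

W ≈ -3.59×10⁻⁴ J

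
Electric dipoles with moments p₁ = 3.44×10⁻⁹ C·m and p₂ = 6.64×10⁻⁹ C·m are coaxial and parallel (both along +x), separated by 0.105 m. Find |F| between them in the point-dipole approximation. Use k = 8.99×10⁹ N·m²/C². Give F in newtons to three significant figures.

On-axis field of dipole 1 at distance r: E = 2kp₁/r³. Force on dipole 2 is F = p₂·dE/dr (gradient along axis).
dE/dr = −6kp₁/r⁴, so |F| = 6kp₁p₂/r⁴ (attractive for aligned moments).
F = 6(8.99×10⁹)(3.44×10⁻⁹)(6.64×10⁻⁹)/(0.105)⁴ = 0.01014 N.

F ≈ 0.0101 N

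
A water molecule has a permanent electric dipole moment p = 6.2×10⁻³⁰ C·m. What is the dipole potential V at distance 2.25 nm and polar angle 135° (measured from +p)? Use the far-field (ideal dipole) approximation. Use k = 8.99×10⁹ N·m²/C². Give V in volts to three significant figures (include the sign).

V ≈ -0.00779 V

The dipole potential is V = kp cosθ / r².
V = (8.99×10⁹)(6.20×10⁻³⁰)·cos135° / (2.25×10⁻⁹)² = -0.007785 V.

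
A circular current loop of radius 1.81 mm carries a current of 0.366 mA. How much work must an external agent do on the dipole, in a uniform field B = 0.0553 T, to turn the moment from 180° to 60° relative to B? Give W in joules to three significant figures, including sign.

W ≈ -3.12×10⁻¹⁰ J

Magnetic moment m = IA = Iπa² = (3.66×10⁻⁴)·π·(0.00181)² = 3.767×10⁻⁹ A·m².
W_ext = ΔU = −mB cosθ₂ + mB cosθ₁ = mB(cosθ₁ − cosθ₂).
W = (3.767×10⁻⁹)(0.0553)·(cos180° − cos60°) = (2.083×10⁻¹⁰)·(-1.5000) = -3.125×10⁻¹⁰ J.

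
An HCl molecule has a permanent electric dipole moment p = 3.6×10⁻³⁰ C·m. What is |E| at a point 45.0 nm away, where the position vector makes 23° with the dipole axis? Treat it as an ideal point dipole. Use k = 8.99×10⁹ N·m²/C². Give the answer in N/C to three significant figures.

At angle θ the dipole field magnitude is E = (kp/r³)·√(1 + 3cos²θ).
kp/r³ = (8.99×10⁹)(3.60×10⁻³⁰) / (4.50×10⁻⁸)³ = 355.2 N/C.
√(1 + 3cos²23°) = √(1 + 3·0.8473) = √3.5420 ≈ 1.8820.
E ≈ 355.2 × 1.882 = 668.4 N/C.

E ≈ 668 N/C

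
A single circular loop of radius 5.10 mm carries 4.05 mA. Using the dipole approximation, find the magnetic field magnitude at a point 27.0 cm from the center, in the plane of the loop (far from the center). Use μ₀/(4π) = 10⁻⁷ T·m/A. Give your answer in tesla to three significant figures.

B ≈ 1.68×10⁻¹² T

Magnetic moment m = IA = Iπa² = (0.00405)·π·(0.00510)² = 3.309×10⁻⁷ A·m².
In the equatorial plane B = (μ₀/4π)·m/r³ (half the axial value).
B = (10⁻⁷)·(3.309×10⁻⁷) / (0.270)³ = 1.681×10⁻¹² T.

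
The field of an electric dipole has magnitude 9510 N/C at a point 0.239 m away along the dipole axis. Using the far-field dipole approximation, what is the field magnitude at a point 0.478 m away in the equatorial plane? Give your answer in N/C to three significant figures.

E ≈ 594 N/C

Dipole fields scale as 1/r³ in the far field.
The axial field is twice the equatorial field at the same r, so the geometry factor is 1/2.
E₂ = E₁ · (1/2) · (r₁/r₂)³ = 9510 · 0.5 · (0.239/0.478)³.
(r₁/r₂)³ = (0.5)³ = 0.125.
E₂ ≈ 594.4 N/C.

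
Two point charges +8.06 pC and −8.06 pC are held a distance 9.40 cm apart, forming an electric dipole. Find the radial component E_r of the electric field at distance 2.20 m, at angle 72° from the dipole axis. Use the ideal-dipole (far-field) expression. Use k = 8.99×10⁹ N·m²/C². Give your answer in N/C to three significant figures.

E_r ≈ 3.95×10⁻⁴ N/C

Dipole moment p = qd = (8.06×10⁻¹² C)(0.0940 m) = 7.576×10⁻¹³ C·m.
For a dipole, E_r = (2kp cosθ)/r³.
kp/r³ = (8.99×10⁹)(7.576×10⁻¹³)/(2.20)³ = 6.396×10⁻⁴ N/C.
E_r = 2·6.396×10⁻⁴·cos72° = 3.953×10⁻⁴ N/C.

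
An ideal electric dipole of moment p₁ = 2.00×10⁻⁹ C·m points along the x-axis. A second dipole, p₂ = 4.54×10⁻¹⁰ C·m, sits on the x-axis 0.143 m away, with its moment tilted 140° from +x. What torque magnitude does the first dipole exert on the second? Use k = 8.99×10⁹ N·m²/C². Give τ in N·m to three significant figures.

The second dipole sits on the axis of the first, so the field there is axial: E₁ = 2kp₁/r³ along +x.
E₁ = 2(8.99×10⁹)(2.00×10⁻⁹)/(0.143)³ = 1.230×10⁴ N/C.
Torque on the second dipole: τ = p₂ E₁ sinθ.
τ = (4.54×10⁻¹⁰)(1.230×10⁴)·sin140° = 3.589×10⁻⁶ N·m.

τ ≈ 3.59×10⁻⁶ N·m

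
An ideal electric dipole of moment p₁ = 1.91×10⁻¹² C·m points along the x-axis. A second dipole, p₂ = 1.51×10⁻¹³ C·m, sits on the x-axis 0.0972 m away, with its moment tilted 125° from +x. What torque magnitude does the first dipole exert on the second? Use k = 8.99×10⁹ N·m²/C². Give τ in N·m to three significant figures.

The second dipole sits on the axis of the first, so the field there is axial: E₁ = 2kp₁/r³ along +x.
E₁ = 2(8.99×10⁹)(1.91×10⁻¹²)/(0.0972)³ = 37.40 N/C.
Torque on the second dipole: τ = p₂ E₁ sinθ.
τ = (1.51×10⁻¹³)(37.40)·sin125° = 4.626×10⁻¹² N·m.

τ ≈ 4.63×10⁻¹² N·m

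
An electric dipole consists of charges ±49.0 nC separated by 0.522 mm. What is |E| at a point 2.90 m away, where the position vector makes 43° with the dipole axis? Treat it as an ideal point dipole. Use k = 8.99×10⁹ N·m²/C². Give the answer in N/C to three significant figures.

E ≈ 0.0152 N/C

Dipole moment p = qd = (4.90×10⁻⁸ C)(5.22×10⁻⁴ m) = 2.558×10⁻¹¹ C·m.
At angle θ the dipole field magnitude is E = (kp/r³)·√(1 + 3cos²θ).
kp/r³ = (8.99×10⁹)(2.558×10⁻¹¹) / (2.90)³ = 0.009429 N/C.
√(1 + 3cos²43°) = √(1 + 3·0.5349) = √2.6046 ≈ 1.6139.
E ≈ 0.009429 × 1.614 = 0.01522 N/C.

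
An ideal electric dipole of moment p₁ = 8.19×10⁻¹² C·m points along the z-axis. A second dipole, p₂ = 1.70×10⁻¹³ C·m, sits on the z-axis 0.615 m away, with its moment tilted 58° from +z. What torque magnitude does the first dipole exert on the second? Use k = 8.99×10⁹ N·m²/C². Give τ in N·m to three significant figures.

The second dipole sits on the axis of the first, so the field there is axial: E₁ = 2kp₁/r³ along +z.
E₁ = 2(8.99×10⁹)(8.19×10⁻¹²)/(0.615)³ = 0.6331 N/C.
Torque on the second dipole: τ = p₂ E₁ sinθ.
τ = (1.70×10⁻¹³)(0.6331)·sin58° = 9.127×10⁻¹⁴ N·m.

τ ≈ 9.13×10⁻¹⁴ N·m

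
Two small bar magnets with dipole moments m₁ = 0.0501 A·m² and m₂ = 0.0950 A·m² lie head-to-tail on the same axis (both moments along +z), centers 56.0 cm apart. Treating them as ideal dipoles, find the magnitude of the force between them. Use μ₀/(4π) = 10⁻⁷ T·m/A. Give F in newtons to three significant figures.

F ≈ 2.90×10⁻⁸ N

On-axis B of dipole 1: B = (μ₀/4π)·2m₁/r³. Force on dipole 2: F = m₂·dB/dr.
dB/dr = −(μ₀/4π)·6m₁/r⁴, so |F| = (μ₀/4π)·6m₁m₂/r⁴.
F = 6(10⁻⁷)(0.0501)(0.0950)/(0.560)⁴ = 2.904×10⁻⁸ N.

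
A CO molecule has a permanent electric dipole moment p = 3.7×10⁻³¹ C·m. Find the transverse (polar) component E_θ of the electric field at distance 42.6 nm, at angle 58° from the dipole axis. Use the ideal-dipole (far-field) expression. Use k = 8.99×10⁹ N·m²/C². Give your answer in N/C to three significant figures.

E_θ ≈ 36.5 N/C

For a dipole, E_θ = (kp sinθ)/r³.
kp/r³ = (8.99×10⁹)(3.70×10⁻³¹)/(4.26×10⁻⁸)³ = 43.03 N/C.
E_θ = 43.03·sin58° = 36.49 N/C.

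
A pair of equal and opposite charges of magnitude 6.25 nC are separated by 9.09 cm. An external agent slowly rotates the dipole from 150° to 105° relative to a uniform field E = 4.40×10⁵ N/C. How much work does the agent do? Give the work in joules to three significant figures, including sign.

W ≈ -1.52×10⁻⁴ J

Dipole moment p = qd = (6.25×10⁻⁹ C)(0.0909 m) = 5.681×10⁻¹⁰ C·m.
W_ext = ΔU = U(θ₂) − U(θ₁) = −pE cosθ₂ − (−pE cosθ₁) = pE(cosθ₁ − cosθ₂).
W = (5.681×10⁻¹⁰)(4.40×10⁵)·(cos150° − cos105°) = (2.500×10⁻⁴)·(-0.6072) = -1.518×10⁻⁴ J.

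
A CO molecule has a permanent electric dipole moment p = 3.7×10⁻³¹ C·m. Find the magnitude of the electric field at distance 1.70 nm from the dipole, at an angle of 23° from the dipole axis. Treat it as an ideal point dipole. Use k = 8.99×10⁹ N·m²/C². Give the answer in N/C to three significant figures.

At angle θ the dipole field magnitude is E = (kp/r³)·√(1 + 3cos²θ).
kp/r³ = (8.99×10⁹)(3.70×10⁻³¹) / (1.70×10⁻⁹)³ = 6.770×10⁵ N/C.
√(1 + 3cos²23°) = √(1 + 3·0.8473) = √3.5420 ≈ 1.8820.
E ≈ 6.770×10⁵ × 1.882 = 1.274×10⁶ N/C.

E ≈ 1.27×10⁶ N/C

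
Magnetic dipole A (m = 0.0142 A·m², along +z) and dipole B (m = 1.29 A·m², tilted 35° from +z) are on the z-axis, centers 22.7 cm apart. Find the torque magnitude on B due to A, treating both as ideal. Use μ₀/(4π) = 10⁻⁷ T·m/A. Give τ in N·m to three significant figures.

Dipole B is on the axis of dipole A, so B₁ there is axial: B₁ = (μ₀/4π)·2m₁/r³ along +z.
B₁ = 2(10⁻⁷)(0.0142)/(0.227)³ = 2.428×10⁻⁷ T.
τ = m₂ B₁ sinθ.
τ = (1.29)(2.428×10⁻⁷)·sin35° = 1.796×10⁻⁷ N·m.

τ ≈ 1.80×10⁻⁷ N·m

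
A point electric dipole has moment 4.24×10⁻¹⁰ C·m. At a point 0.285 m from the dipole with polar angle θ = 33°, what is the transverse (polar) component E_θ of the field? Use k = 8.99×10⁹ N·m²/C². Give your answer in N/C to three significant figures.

For a dipole, E_θ = (kp sinθ)/r³.
kp/r³ = (8.99×10⁹)(4.24×10⁻¹⁰)/(0.285)³ = 164.7 N/C.
E_θ = 164.7·sin33° = 89.68 N/C.

E_θ ≈ 89.7 N/C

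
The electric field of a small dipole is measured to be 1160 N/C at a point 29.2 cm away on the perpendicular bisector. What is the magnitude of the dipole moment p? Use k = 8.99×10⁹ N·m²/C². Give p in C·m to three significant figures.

In the equatorial plane E = kp/r³, so p = Er³/(k).
p = (1160)·(0.292)³ / (8.99×10⁹) = 3.213×10⁻⁹ C·m.

p ≈ 3.21×10⁻⁹ C·m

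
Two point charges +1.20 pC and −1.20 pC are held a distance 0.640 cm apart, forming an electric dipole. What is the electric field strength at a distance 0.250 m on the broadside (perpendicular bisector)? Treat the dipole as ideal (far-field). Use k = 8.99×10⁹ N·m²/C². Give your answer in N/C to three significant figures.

Dipole moment p = qd = (1.20×10⁻¹² C)(0.00640 m) = 7.68×10⁻¹⁵ C·m.
On the perpendicular bisector E = kp/r³ (half the axial value at the same distance).
E = (8.99×10⁹)(7.68×10⁻¹⁵) / (0.250)³ = 0.004419 N/C.

E ≈ 0.00442 N/C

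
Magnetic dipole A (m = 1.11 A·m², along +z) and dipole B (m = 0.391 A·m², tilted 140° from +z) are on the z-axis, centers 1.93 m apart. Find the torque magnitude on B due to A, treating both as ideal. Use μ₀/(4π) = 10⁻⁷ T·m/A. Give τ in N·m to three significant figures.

Dipole B is on the axis of dipole A, so B₁ there is axial: B₁ = (μ₀/4π)·2m₁/r³ along +z.
B₁ = 2(10⁻⁷)(1.11)/(1.93)³ = 3.088×10⁻⁸ T.
τ = m₂ B₁ sinθ.
τ = (0.391)(3.088×10⁻⁸)·sin140° = 7.761×10⁻⁹ N·m.

τ ≈ 7.76×10⁻⁹ N·m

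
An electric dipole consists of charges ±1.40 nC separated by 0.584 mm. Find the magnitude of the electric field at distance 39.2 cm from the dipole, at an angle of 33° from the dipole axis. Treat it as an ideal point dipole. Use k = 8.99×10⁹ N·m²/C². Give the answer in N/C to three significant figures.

E ≈ 0.215 N/C

Dipole moment p = qd = (1.40×10⁻⁹ C)(5.84×10⁻⁴ m) = 8.176×10⁻¹³ C·m.
At angle θ the dipole field magnitude is E = (kp/r³)·√(1 + 3cos²θ).
kp/r³ = (8.99×10⁹)(8.176×10⁻¹³) / (0.392)³ = 0.1220 N/C.
√(1 + 3cos²33°) = √(1 + 3·0.7034) = √3.1101 ≈ 1.7635.
E ≈ 0.1220 × 1.764 = 0.2152 N/C.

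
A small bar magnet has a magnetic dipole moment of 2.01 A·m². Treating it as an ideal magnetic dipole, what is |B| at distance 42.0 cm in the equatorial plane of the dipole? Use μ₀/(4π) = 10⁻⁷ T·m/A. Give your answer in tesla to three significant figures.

In the equatorial plane B = (μ₀/4π)·m/r³ (half the axial value).
B = (10⁻⁷)·(2.01) / (0.420)³ = 2.713×10⁻⁶ T.

B ≈ 2.71×10⁻⁶ T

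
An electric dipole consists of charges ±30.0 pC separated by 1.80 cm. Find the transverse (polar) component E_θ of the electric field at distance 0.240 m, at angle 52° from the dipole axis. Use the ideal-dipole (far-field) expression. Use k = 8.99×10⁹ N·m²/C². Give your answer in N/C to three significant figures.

E_θ ≈ 0.277 N/C

Dipole moment p = qd = (3.00×10⁻¹¹ C)(0.0180 m) = 5.40×10⁻¹³ C·m.
For a dipole, E_θ = (kp sinθ)/r³.
kp/r³ = (8.99×10⁹)(5.40×10⁻¹³)/(0.240)³ = 0.3512 N/C.
E_θ = 0.3512·sin52° = 0.2767 N/C.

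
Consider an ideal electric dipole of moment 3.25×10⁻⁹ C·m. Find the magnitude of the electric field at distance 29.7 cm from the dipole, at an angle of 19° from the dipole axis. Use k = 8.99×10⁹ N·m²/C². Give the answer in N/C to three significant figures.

E ≈ 2140 N/C

At angle θ the dipole field magnitude is E = (kp/r³)·√(1 + 3cos²θ).
kp/r³ = (8.99×10⁹)(3.25×10⁻⁹) / (0.297)³ = 1115 N/C.
√(1 + 3cos²19°) = √(1 + 3·0.8940) = √3.6820 ≈ 1.9189.
E ≈ 1115 × 1.919 = 2140 N/C.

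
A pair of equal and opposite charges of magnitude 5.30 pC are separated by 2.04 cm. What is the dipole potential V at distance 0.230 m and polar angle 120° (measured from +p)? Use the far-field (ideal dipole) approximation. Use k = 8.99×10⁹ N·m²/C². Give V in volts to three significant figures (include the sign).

V ≈ -0.00919 V

Dipole moment p = qd = (5.30×10⁻¹² C)(0.0204 m) = 1.081×10⁻¹³ C·m.
The dipole potential is V = kp cosθ / r².
V = (8.99×10⁹)(1.081×10⁻¹³)·cos120° / (0.230)² = -0.009185 V.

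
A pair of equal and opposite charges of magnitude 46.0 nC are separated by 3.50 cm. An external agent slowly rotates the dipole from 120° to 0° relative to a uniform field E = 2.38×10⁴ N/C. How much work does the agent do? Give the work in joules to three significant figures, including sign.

W ≈ -5.75×10⁻⁵ J

Dipole moment p = qd = (4.60×10⁻⁸ C)(0.0350 m) = 1.61×10⁻⁹ C·m.
W_ext = ΔU = U(θ₂) − U(θ₁) = −pE cosθ₂ − (−pE cosθ₁) = pE(cosθ₁ − cosθ₂).
W = (1.61×10⁻⁹)(2.38×10⁴)·(cos120° − cos0°) = (3.832×10⁻⁵)·(-1.5000) = -5.748×10⁻⁵ J.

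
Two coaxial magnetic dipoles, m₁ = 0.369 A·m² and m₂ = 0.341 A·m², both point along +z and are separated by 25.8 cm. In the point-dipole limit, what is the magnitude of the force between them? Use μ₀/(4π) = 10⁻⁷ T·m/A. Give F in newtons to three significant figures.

F ≈ 1.70×10⁻⁵ N

On-axis B of dipole 1: B = (μ₀/4π)·2m₁/r³. Force on dipole 2: F = m₂·dB/dr.
dB/dr = −(μ₀/4π)·6m₁/r⁴, so |F| = (μ₀/4π)·6m₁m₂/r⁴.
F = 6(10⁻⁷)(0.369)(0.341)/(0.258)⁴ = 1.704×10⁻⁵ N.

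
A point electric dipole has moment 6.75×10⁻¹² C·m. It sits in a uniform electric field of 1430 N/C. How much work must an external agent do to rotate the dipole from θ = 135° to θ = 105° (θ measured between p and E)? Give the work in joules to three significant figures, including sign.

W ≈ -4.33×10⁻⁹ J

W_ext = ΔU = U(θ₂) − U(θ₁) = −pE cosθ₂ − (−pE cosθ₁) = pE(cosθ₁ − cosθ₂).
W = (6.75×10⁻¹²)(1430)·(cos135° − cos105°) = (9.652×10⁻⁹)·(-0.4483) = -4.327×10⁻⁹ J.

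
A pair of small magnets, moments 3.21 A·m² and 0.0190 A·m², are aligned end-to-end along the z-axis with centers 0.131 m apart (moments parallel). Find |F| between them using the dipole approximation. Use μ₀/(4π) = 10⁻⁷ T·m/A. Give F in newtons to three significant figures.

F ≈ 1.24×10⁻⁴ N

On-axis B of dipole 1: B = (μ₀/4π)·2m₁/r³. Force on dipole 2: F = m₂·dB/dr.
dB/dr = −(μ₀/4π)·6m₁/r⁴, so |F| = (μ₀/4π)·6m₁m₂/r⁴.
F = 6(10⁻⁷)(3.21)(0.0190)/(0.131)⁴ = 1.243×10⁻⁴ N.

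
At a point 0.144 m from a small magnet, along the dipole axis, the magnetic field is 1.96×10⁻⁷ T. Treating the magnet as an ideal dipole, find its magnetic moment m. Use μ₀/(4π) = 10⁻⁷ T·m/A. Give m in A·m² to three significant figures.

On axis B = (μ₀/4π)·2m/r³, so m = Br³·4π/(μ₀·2).
m = (1.96×10⁻⁷)·(0.144)³ / (2·10⁻⁷) = 0.002926 A·m².

m ≈ 0.00293 A·m²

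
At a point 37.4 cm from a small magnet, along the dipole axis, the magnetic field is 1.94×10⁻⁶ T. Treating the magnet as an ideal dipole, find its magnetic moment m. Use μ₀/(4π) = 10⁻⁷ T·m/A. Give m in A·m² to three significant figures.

On axis B = (μ₀/4π)·2m/r³, so m = Br³·4π/(μ₀·2).
m = (1.94×10⁻⁶)·(0.374)³ / (2·10⁻⁷) = 0.5074 A·m².

m ≈ 0.507 A·m²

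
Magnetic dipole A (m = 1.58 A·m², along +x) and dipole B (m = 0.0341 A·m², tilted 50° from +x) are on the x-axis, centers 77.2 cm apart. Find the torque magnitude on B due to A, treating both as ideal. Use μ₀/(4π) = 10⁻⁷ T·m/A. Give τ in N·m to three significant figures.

Dipole B is on the axis of dipole A, so B₁ there is axial: B₁ = (μ₀/4π)·2m₁/r³ along +x.
B₁ = 2(10⁻⁷)(1.58)/(0.772)³ = 6.868×10⁻⁷ T.
τ = m₂ B₁ sinθ.
τ = (0.0341)(6.868×10⁻⁷)·sin50° = 1.794×10⁻⁸ N·m.

τ ≈ 1.79×10⁻⁸ N·m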